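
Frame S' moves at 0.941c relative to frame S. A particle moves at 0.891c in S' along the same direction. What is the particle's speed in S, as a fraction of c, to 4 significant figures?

u ≈ 0.9965c

Relativistic velocity addition: u = (u' + v)/(1 + u'v/c²)
= (0.891 + 0.941)/(1 + 0.891×0.941) = 1.832/1.83843 = 0.9965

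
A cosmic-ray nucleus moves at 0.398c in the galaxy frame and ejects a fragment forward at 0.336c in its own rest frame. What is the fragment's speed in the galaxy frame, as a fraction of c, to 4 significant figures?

u ≈ 0.6474c

Compose boost 2: (0.336 + 0.398)/(1 + 0.336×0.398) = 0.7340/1.13373 = 0.6474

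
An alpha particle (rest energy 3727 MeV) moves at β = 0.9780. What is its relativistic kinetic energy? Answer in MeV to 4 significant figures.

K ≈ 14140 MeV

γ = 1/√(1 − 0.9780²) = 4.79375
K = (γ − 1)m₀c² = (4.79375 − 1) × 3727 MeV = 3.79375 × 3727 MeV = 14140 MeV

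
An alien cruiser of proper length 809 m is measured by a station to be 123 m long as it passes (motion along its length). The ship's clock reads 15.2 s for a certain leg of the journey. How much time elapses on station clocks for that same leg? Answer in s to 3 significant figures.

Length contraction ⇒ γ = L₀/L = 809/123 = 6.5772
Time dilation: Δt = γτ₀ = 6.5772 × 15.2 s = 100 s

Δt ≈ 100 s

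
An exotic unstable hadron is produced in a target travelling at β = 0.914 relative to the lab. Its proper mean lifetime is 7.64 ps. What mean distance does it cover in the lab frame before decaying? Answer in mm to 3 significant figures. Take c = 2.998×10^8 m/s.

d ≈ 5.16 mm

γ = 1/√(1 − 0.914²) = 2.4648
Dilated lifetime: Δt = γτ₀ = 2.4648 × 7.64 ps = 18.831 ps
d = vΔt = 0.914c × 18.831 ps = 2.7402×10^8 m/s × 1.8831×10^-11 s = 5.16 mm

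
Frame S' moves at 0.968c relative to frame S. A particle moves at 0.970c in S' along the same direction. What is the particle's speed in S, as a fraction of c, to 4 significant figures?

u ≈ 0.9995c

Relativistic velocity addition: u = (u' + v)/(1 + u'v/c²)
= (0.970 + 0.968)/(1 + 0.970×0.968) = 1.938/1.93896 = 0.9995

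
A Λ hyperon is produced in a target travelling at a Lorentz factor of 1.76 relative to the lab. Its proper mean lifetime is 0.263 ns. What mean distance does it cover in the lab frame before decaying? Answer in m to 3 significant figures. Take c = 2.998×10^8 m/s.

β = √(1 − 1/γ²) = √(1 − 1/1.76²) = 0.82290
Dilated lifetime: Δt = γτ₀ = 1.76 × 0.263 ns = 0.46288 ns
d = vΔt = 0.82290c × 0.46288 ns = 2.4671×10^8 m/s × 4.6288×10^-10 s = 0.114 m

d ≈ 0.114 m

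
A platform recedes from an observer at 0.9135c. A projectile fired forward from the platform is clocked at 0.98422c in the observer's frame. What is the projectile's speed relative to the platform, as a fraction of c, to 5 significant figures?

u' ≈ 0.70079c

Inverse velocity addition: u' = (u − v)/(1 − uv/c²)
= (0.98422 − 0.9135)/(1 − 0.98422×0.9135) = 0.070720/0.1009150 = 0.70079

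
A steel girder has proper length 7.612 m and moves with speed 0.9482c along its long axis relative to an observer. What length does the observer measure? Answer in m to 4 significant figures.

L ≈ 2.418 m

γ = 1/√(1 − 0.9482²) = 3.14788
Length contraction: L = L₀/γ = 7.612/3.14788 = 2.418 m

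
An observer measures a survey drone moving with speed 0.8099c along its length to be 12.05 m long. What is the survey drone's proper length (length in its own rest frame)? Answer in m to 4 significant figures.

L₀ ≈ 20.54 m

γ = 1/√(1 − 0.8099²) = 1.70483
L₀ = γL = 1.70483 × 12.05 = 20.54 m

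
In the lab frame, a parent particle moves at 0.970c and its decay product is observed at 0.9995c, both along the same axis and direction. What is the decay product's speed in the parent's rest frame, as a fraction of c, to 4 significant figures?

u' ≈ 0.9677c

Inverse velocity addition: u' = (u − v)/(1 − uv/c²)
= (0.9995 − 0.970)/(1 − 0.9995×0.970) = 0.02950/0.0304850 = 0.9677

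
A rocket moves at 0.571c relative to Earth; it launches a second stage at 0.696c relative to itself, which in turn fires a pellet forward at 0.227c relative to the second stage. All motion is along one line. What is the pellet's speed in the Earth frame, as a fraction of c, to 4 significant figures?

Compose boost 2: (0.696 + 0.571)/(1 + 0.696×0.571) = 1.267/1.39742 = 0.906673
Compose boost 3: (0.227 + 0.906673)/(1 + 0.227×0.906673) = 1.13367/1.20581 = 0.9402

u ≈ 0.9402c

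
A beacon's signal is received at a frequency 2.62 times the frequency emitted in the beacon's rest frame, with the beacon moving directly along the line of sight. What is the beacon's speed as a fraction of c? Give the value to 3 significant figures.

β ≈ 0.746

f_obs/f_src = √((1+β)/(1−β)) = 2.62  ⇒  (1+β)/(1−β) = 6.8644
β = |1 − D²|/(1 + D²) = |1 − 6.8644|/(1 + 6.8644) = 0.746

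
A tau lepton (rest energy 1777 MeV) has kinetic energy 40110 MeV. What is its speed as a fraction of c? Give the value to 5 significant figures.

γ = 1 + K/(m₀c²) = 1 + 40110/1777 = 23.57175
β = √(1 − 1/γ²) = 0.99910

β ≈ 0.99910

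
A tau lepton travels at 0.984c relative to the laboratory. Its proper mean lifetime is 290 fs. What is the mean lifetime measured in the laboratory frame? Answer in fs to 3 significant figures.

Δt ≈ 1630 fs

γ = 1/√(1 − 0.984²) = 5.6127
Time dilation: Δt = γτ₀ = 5.6127 × 290 fs = 1630 fs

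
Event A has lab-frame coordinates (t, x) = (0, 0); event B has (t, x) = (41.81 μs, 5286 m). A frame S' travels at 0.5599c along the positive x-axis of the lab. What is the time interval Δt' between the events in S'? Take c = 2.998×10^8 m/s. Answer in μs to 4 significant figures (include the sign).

Δt' ≈ 38.55 μs

γ = 1/√(1 − 0.5599²) = 1.20691
Δt' = γ(Δt − vΔx/c²) = 1.20691 × (41.81 μs − 0.5599×5286 m / (2.998×10^8 m/s))
= 1.20691 × (31.9380 μs) = 38.55 μs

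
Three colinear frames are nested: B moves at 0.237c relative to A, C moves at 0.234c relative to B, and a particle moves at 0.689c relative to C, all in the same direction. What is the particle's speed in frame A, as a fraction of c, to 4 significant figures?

Compose boost 2: (0.234 + 0.237)/(1 + 0.234×0.237) = 0.4710/1.05546 = 0.446252
Compose boost 3: (0.689 + 0.446252)/(1 + 0.689×0.446252) = 1.13525/1.30747 = 0.8683

u ≈ 0.8683c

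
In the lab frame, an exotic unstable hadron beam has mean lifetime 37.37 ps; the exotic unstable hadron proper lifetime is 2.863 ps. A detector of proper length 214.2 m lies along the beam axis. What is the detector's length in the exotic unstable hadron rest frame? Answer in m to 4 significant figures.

Time dilation ⇒ γ = Δt/τ₀ = 37.37/2.863 = 13.0527
Length contraction: L = L₀/γ = 214.2/13.0527 = 16.41 m

L ≈ 16.41 m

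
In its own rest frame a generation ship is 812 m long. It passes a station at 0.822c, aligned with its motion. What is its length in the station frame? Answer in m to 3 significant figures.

L ≈ 462 m

γ = 1/√(1 − 0.822²) = 1.7560
Length contraction: L = L₀/γ = 812/1.7560 = 462 m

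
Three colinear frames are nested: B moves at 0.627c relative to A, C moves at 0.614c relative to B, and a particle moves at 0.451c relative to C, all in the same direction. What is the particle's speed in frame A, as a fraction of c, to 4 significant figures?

Compose boost 2: (0.614 + 0.627)/(1 + 0.614×0.627) = 1.241/1.38498 = 0.896043
Compose boost 3: (0.451 + 0.896043)/(1 + 0.451×0.896043) = 1.34704/1.40412 = 0.9594

u ≈ 0.9594c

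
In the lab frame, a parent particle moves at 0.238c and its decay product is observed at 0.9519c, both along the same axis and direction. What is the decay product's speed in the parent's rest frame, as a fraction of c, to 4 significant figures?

u' ≈ 0.9230c

Inverse velocity addition: u' = (u − v)/(1 − uv/c²)
= (0.9519 − 0.238)/(1 − 0.9519×0.238) = 0.7139/0.773448 = 0.9230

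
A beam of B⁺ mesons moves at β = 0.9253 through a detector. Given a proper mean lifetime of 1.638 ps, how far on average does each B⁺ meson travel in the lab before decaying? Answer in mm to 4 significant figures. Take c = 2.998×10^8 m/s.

d ≈ 1.198 mm

γ = 1/√(1 − 0.9253²) = 2.63688
Dilated lifetime: Δt = γτ₀ = 2.63688 × 1.638 ps = 4.31921 ps
d = vΔt = 0.9253c × 4.31921 ps = 2.77405×10^8 m/s × 4.31921×10^-12 s = 1.198 mm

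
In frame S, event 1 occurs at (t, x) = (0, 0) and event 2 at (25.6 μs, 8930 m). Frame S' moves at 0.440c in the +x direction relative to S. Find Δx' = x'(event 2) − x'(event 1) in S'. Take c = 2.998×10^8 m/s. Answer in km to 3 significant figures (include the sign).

γ = 1/√(1 − 0.440²) = 1.1136
Δx' = γ(Δx − vΔt) = 1.1136 × (8930 m − 0.440×(2.998×10^8 m/s)×25.6×10^-6 s)
= 1.1136 × (5553.1 m) = 6.18 km

Δx' ≈ 6.18 km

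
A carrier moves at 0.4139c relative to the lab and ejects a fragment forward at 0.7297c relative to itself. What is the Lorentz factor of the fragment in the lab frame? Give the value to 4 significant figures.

u_lab = (0.7297 + 0.4139)/(1 + 0.7297×0.4139) = 1.1436/1.302023 = 0.8783256
γ = 1/√(1 − 0.8783256²) = 2.092

γ ≈ 2.092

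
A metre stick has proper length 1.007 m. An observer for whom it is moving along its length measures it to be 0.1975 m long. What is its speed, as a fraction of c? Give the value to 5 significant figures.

β ≈ 0.98058

γ = L₀/L = 1.007/0.1975 = 5.098734
β = √(1 − 1/γ²) = 0.98058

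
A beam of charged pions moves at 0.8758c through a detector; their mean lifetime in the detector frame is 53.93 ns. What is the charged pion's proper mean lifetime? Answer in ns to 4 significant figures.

γ = 1/√(1 − 0.8758²) = 2.07179
Proper time: τ₀ = Δt/γ = 53.93/2.07179 = 26.03 ns

τ₀ ≈ 26.03 ns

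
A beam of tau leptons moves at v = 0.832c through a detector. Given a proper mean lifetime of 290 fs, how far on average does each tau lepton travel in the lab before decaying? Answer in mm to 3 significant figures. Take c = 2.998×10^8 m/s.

d ≈ 0.130 mm

γ = 1/√(1 − 0.832²) = 1.8025
Dilated lifetime: Δt = γτ₀ = 1.8025 × 290 fs = 522.73 fs
d = vΔt = 0.832c × 522.73 fs = 2.4943×10^8 m/s × 5.2273×10^-13 s = 0.130 mm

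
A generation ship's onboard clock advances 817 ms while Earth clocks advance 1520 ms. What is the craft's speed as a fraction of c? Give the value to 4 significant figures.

β ≈ 0.8433

γ = Δt/τ₀ = 1520/817 = 1.86047
β = √(1 − 1/γ²) = √(1 − 1/1.86047²) = 0.8433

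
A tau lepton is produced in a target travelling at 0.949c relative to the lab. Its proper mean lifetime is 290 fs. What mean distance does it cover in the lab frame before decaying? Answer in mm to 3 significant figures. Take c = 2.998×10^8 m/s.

γ = 1/√(1 − 0.949²) = 3.1718
Dilated lifetime: Δt = γτ₀ = 3.1718 × 290 fs = 919.83 fs
d = vΔt = 0.949c × 919.83 fs = 2.8451×10^8 m/s × 9.1983×10^-13 s = 0.262 mm

d ≈ 0.262 mm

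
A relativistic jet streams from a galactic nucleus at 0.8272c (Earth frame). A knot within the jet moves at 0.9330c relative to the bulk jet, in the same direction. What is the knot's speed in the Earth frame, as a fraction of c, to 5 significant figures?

Relativistic velocity addition: u = (u' + v)/(1 + u'v/c²)
= (0.9330 + 0.8272)/(1 + 0.9330×0.8272) = 1.7602/1.771778 = 0.99347

u ≈ 0.99347c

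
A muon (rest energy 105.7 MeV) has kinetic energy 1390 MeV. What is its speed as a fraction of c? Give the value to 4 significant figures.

β ≈ 0.9975

γ = 1 + K/(m₀c²) = 1 + 1390/105.7 = 14.1504
β = √(1 − 1/γ²) = 0.9975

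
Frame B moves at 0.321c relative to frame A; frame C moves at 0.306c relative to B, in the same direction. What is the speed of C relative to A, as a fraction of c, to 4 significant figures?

Compose boost 2: (0.306 + 0.321)/(1 + 0.306×0.321) = 0.6270/1.09823 = 0.5709

u ≈ 0.5709c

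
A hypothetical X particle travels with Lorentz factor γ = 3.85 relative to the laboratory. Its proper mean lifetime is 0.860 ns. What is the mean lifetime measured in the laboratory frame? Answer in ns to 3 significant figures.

γ = 3.85 (given)
Time dilation: Δt = γτ₀ = 3.85 × 0.860 ns = 3.31 ns

Δt ≈ 3.31 ns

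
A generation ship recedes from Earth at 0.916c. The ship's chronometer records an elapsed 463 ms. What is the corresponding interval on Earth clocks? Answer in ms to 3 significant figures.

Δt ≈ 1150 ms

γ = 1/√(1 − 0.916²) = 2.4927
Time dilation: Δt = γτ₀ = 2.4927 × 463 ms = 1150 ms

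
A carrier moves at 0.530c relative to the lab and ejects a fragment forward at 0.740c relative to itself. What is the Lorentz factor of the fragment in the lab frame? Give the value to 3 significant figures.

u_lab = (0.740 + 0.530)/(1 + 0.740×0.530) = 1.270/1.39220 = 0.912225
γ = 1/√(1 − 0.912225²) = 2.44

γ ≈ 2.44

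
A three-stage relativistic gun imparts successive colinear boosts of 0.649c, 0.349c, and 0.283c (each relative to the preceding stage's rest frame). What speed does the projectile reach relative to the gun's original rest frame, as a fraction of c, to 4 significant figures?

u ≈ 0.8914c

Compose boost 2: (0.349 + 0.649)/(1 + 0.349×0.649) = 0.9980/1.22650 = 0.813697
Compose boost 3: (0.283 + 0.813697)/(1 + 0.283×0.813697) = 1.09670/1.23028 = 0.8914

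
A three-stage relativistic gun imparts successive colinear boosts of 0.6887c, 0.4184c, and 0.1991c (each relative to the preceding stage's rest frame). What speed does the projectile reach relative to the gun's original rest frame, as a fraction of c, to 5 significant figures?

u ≈ 0.90388c

Compose boost 2: (0.4184 + 0.6887)/(1 + 0.4184×0.6887) = 1.1071/1.288152 = 0.8594482
Compose boost 3: (0.1991 + 0.8594482)/(1 + 0.1991×0.8594482) = 1.058548/1.171116 = 0.90388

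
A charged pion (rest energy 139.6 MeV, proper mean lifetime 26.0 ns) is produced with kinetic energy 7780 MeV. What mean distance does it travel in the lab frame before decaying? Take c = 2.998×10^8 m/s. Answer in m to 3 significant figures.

γ = 1 + K/(m₀c²) = 1 + 7780/139.6 = 56.731
β = √(1 − 1/γ²) = 0.99984
Dilated lifetime: γτ₀ = 56.731 × 26.0 ns = 1475.0 ns
d = βc·γτ₀ = 0.99984 × (2.998×10^8 m/s) × 1.4750×10^-6 s = 442 m

d ≈ 442 m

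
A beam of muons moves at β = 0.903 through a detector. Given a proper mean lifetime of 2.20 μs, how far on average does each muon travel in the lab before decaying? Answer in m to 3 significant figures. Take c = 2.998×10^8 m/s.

d ≈ 1390 m

γ = 1/√(1 − 0.903²) = 2.3275
Dilated lifetime: Δt = γτ₀ = 2.3275 × 2.20 μs = 5.1206 μs
d = vΔt = 0.903c × 5.1206 μs = 2.7072×10^8 m/s × 5.1206×10^-6 s = 1390 m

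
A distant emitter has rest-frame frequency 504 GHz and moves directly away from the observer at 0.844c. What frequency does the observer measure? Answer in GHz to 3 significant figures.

f_obs ≈ 147 GHz

Relativistic Doppler: f_obs = f_src √((1−β)/(1+β))
= 504 × √(0.15600/1.8440) = 504 × 0.29086 = 147 GHz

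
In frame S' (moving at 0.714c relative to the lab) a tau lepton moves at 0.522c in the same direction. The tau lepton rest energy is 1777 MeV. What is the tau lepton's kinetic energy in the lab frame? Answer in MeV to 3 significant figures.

u_lab = (0.522 + 0.714)/(1 + 0.522×0.714) = 0.900410
γ = 1/√(1 − 0.900410²) = 2.2986
K = (γ − 1)m₀c² = (2.2986 − 1) × 1777 = 1.2986 × 1777 = 2310 MeV

K ≈ 2310 MeV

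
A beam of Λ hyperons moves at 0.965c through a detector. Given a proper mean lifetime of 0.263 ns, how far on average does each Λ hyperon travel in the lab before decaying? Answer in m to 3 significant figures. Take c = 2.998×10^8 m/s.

d ≈ 0.290 m

γ = 1/√(1 − 0.965²) = 3.8132
Dilated lifetime: Δt = γτ₀ = 3.8132 × 0.263 ns = 1.0029 ns
d = vΔt = 0.965c × 1.0029 ns = 2.8931×10^8 m/s × 1.0029×10^-9 s = 0.290 m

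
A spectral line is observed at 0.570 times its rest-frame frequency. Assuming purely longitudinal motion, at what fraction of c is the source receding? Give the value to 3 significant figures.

β ≈ 0.510

f_obs/f_src = √((1−β)/(1+β)) = 0.570  ⇒  (1−β)/(1+β) = 0.32490
β = |1 − D²|/(1 + D²) = |1 − 0.32490|/(1 + 0.32490) = 0.510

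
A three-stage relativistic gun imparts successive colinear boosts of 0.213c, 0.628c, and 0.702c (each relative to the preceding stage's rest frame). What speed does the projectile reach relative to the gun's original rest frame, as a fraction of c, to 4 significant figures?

u ≈ 0.9494c

Compose boost 2: (0.628 + 0.213)/(1 + 0.628×0.213) = 0.8410/1.13376 = 0.741777
Compose boost 3: (0.702 + 0.741777)/(1 + 0.702×0.741777) = 1.44378/1.52073 = 0.9494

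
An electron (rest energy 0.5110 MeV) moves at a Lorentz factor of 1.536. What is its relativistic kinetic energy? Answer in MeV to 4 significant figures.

K ≈ 0.2739 MeV

γ = 1.536 (given)
K = (γ − 1)m₀c² = (1.536 − 1) × 0.5110 MeV = 0.536000 × 0.5110 MeV = 0.2739 MeV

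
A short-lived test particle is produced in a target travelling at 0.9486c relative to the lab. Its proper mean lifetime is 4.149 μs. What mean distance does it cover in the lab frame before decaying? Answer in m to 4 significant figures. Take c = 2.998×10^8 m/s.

d ≈ 3728 m

γ = 1/√(1 − 0.9486²) = 3.15978
Dilated lifetime: Δt = γτ₀ = 3.15978 × 4.149 μs = 13.1099 μs
d = vΔt = 0.9486c × 13.1099 μs = 2.84390×10^8 m/s × 1.31099×10^-5 s = 3728 m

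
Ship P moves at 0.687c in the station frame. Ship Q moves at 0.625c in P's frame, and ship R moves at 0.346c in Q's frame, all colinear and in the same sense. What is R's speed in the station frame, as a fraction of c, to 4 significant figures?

u ≈ 0.9592c

Compose boost 2: (0.625 + 0.687)/(1 + 0.625×0.687) = 1.312/1.42938 = 0.917884
Compose boost 3: (0.346 + 0.917884)/(1 + 0.346×0.917884) = 1.26388/1.31759 = 0.9592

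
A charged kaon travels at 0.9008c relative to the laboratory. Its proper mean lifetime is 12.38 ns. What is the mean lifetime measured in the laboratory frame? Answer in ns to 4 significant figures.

Δt ≈ 28.51 ns

γ = 1/√(1 − 0.9008²) = 2.30290
Time dilation: Δt = γτ₀ = 2.30290 × 12.38 ns = 28.51 ns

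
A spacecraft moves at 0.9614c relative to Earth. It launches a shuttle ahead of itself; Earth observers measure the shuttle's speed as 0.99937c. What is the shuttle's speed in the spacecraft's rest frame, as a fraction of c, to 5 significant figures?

u' ≈ 0.96848c

Inverse velocity addition: u' = (u − v)/(1 − uv/c²)
= (0.99937 − 0.9614)/(1 − 0.99937×0.9614) = 0.037970/0.03920568 = 0.96848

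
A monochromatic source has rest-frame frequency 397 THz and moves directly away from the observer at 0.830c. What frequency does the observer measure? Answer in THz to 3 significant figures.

f_obs ≈ 121 THz

Relativistic Doppler: f_obs = f_src √((1−β)/(1+β))
= 397 × √(0.17000/1.8300) = 397 × 0.30479 = 121 THz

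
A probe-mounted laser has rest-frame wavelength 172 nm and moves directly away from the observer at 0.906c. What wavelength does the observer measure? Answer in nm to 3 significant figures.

λ_obs ≈ 775 nm

Relativistic Doppler: λ_obs = λ_src √((1+β)/(1−β))
= 172 × √(1.9060/0.094000) = 172 × 4.5030 = 775 nm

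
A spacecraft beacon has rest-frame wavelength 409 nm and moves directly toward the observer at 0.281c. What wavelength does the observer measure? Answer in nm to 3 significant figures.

λ_obs ≈ 306 nm

Relativistic Doppler: λ_obs = λ_src √((1−β)/(1+β))
= 409 × √(0.71900/1.2810) = 409 × 0.74919 = 306 nm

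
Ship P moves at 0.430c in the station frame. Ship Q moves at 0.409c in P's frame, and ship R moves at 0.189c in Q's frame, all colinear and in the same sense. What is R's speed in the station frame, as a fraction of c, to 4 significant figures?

Compose boost 2: (0.409 + 0.430)/(1 + 0.409×0.430) = 0.8390/1.17587 = 0.713514
Compose boost 3: (0.189 + 0.713514)/(1 + 0.189×0.713514) = 0.902514/1.13485 = 0.7953

u ≈ 0.7953c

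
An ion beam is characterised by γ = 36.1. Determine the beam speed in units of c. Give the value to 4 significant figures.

β = √(1 − 1/γ²) = √(1 − 1/36.1²) = √(0.999233) = 0.9996

β ≈ 0.9996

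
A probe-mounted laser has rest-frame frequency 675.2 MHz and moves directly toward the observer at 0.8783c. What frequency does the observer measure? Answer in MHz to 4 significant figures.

Relativistic Doppler: f_obs = f_src √((1+β)/(1−β))
= 675.2 × √(1.87830/0.121700) = 675.2 × 3.92859 = 2653 MHz

f_obs ≈ 2653 MHz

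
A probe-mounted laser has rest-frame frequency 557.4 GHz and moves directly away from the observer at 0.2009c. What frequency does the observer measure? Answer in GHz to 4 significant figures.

f_obs ≈ 454.7 GHz

Relativistic Doppler: f_obs = f_src √((1−β)/(1+β))
= 557.4 × √(0.799100/1.20090) = 557.4 × 0.815731 = 454.7 GHz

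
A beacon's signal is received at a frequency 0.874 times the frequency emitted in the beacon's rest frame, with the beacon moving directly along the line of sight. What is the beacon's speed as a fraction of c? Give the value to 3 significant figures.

β ≈ 0.134

f_obs/f_src = √((1−β)/(1+β)) = 0.874  ⇒  (1−β)/(1+β) = 0.76388
β = |1 − D²|/(1 + D²) = |1 − 0.76388|/(1 + 0.76388) = 0.134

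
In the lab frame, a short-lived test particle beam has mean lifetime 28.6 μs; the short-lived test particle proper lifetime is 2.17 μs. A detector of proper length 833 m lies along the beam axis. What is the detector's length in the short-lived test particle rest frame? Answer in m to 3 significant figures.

L ≈ 63.2 m

Time dilation ⇒ γ = Δt/τ₀ = 28.6/2.17 = 13.180
Length contraction: L = L₀/γ = 833/13.180 = 63.2 m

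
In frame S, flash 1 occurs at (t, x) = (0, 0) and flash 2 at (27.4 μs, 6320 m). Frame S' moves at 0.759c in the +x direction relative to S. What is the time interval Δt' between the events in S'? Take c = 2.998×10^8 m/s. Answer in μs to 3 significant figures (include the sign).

Δt' ≈ 17.5 μs

γ = 1/√(1 − 0.759²) = 1.5359
Δt' = γ(Δt − vΔx/c²) = 1.5359 × (27.4 μs − 0.759×6320 m / (2.998×10^8 m/s))
= 1.5359 × (11.400 μs) = 17.5 μs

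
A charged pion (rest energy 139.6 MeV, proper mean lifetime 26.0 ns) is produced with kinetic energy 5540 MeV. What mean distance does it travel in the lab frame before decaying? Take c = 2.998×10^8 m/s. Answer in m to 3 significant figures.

γ = 1 + K/(m₀c²) = 1 + 5540/139.6 = 40.685
β = √(1 − 1/γ²) = 0.99970
Dilated lifetime: γτ₀ = 40.685 × 26.0 ns = 1057.8 ns
d = βc·γτ₀ = 0.99970 × (2.998×10^8 m/s) × 1.0578×10^-6 s = 317 m

d ≈ 317 m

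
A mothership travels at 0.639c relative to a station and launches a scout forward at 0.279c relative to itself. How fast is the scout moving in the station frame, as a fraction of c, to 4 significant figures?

u ≈ 0.7791c

Compose boost 2: (0.279 + 0.639)/(1 + 0.279×0.639) = 0.9180/1.17828 = 0.7791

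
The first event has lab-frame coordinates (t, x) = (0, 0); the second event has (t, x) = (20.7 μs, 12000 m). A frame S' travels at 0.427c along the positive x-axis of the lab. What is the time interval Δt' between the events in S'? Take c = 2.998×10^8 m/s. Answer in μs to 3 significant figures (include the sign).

γ = 1/√(1 − 0.427²) = 1.1059
Δt' = γ(Δt − vΔx/c²) = 1.1059 × (20.7 μs − 0.427×12000 m / (2.998×10^8 m/s))
= 1.1059 × (3.6086 μs) = 3.99 μs

Δt' ≈ 3.99 μs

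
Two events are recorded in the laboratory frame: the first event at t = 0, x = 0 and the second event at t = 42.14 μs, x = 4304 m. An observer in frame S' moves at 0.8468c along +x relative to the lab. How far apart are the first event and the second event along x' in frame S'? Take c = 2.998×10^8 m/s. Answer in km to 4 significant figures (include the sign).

Δx' ≈ -12.02 km

γ = 1/√(1 − 0.8468²) = 1.88001
Δx' = γ(Δx − vΔt) = 1.88001 × (4304 m − 0.8468×(2.998×10^8 m/s)×42.14×10^-6 s)
= 1.88001 × (-6394.11 m) = -12.02 km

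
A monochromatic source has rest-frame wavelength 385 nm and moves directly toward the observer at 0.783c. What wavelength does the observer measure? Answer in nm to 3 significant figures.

Relativistic Doppler: λ_obs = λ_src √((1−β)/(1+β))
= 385 × √(0.21700/1.7830) = 385 × 0.34886 = 134 nm

λ_obs ≈ 134 nm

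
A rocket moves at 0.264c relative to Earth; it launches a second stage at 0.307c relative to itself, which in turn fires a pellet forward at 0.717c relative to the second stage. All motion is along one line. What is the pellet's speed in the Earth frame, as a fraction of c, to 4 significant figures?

Compose boost 2: (0.307 + 0.264)/(1 + 0.307×0.264) = 0.5710/1.08105 = 0.528191
Compose boost 3: (0.717 + 0.528191)/(1 + 0.717×0.528191) = 1.24519/1.37871 = 0.9032

u ≈ 0.9032c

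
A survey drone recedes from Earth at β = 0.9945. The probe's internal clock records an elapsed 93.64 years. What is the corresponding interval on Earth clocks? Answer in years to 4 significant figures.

γ = 1/√(1 − 0.9945²) = 9.54776
Time dilation: Δt = γτ₀ = 9.54776 × 93.64 years = 894.1 years

Δt ≈ 894.1 years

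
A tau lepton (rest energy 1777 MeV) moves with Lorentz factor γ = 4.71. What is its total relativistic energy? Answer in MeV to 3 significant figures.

γ = 4.71 (given)
E = γm₀c² = 4.71 × 1777 MeV = 8370 MeV

E ≈ 8370 MeV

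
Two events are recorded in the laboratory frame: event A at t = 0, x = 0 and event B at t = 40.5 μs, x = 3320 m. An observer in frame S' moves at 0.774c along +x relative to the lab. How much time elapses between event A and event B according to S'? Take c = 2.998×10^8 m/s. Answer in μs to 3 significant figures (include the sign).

Δt' ≈ 50.4 μs

γ = 1/√(1 − 0.774²) = 1.5793
Δt' = γ(Δt − vΔx/c²) = 1.5793 × (40.5 μs − 0.774×3320 m / (2.998×10^8 m/s))
= 1.5793 × (31.929 μs) = 50.4 μs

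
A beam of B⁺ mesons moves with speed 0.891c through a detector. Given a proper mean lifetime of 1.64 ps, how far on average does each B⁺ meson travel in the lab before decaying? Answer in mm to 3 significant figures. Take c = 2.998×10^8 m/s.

γ = 1/√(1 − 0.891²) = 2.2026
Dilated lifetime: Δt = γτ₀ = 2.2026 × 1.64 ps = 3.6123 ps
d = vΔt = 0.891c × 3.6123 ps = 2.6712×10^8 m/s × 3.6123×10^-12 s = 0.965 mm

d ≈ 0.965 mm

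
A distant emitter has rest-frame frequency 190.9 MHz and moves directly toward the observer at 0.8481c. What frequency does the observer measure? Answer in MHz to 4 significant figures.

f_obs ≈ 665.9 MHz

Relativistic Doppler: f_obs = f_src √((1+β)/(1−β))
= 190.9 × √(1.84810/0.151900) = 190.9 × 3.48806 = 665.9 MHz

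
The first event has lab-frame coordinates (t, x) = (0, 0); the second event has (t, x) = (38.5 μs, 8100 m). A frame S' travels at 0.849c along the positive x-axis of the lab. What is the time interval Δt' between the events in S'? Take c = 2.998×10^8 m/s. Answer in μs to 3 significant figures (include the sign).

γ = 1/√(1 − 0.849²) = 1.8925
Δt' = γ(Δt − vΔx/c²) = 1.8925 × (38.5 μs − 0.849×8100 m / (2.998×10^8 m/s))
= 1.8925 × (15.562 μs) = 29.5 μs

Δt' ≈ 29.5 μs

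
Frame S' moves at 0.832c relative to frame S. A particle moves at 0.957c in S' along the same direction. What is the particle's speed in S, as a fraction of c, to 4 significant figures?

Relativistic velocity addition: u = (u' + v)/(1 + u'v/c²)
= (0.957 + 0.832)/(1 + 0.957×0.832) = 1.789/1.79622 = 0.9960

u ≈ 0.9960c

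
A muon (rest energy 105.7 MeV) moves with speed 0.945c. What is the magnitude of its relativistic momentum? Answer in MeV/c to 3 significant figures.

γ = 1/√(1 − 0.945²) = 3.0574
p = γβm₀c = 3.0574 × 0.945 × 105.7 MeV/c = 305 MeV/c

p ≈ 305 MeV/c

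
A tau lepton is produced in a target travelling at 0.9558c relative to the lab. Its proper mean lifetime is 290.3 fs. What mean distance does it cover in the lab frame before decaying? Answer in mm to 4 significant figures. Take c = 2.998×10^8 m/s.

d ≈ 0.2829 mm

γ = 1/√(1 − 0.9558²) = 3.40116
Dilated lifetime: Δt = γτ₀ = 3.40116 × 290.3 fs = 987.356 fs
d = vΔt = 0.9558c × 987.356 fs = 2.86549×10^8 m/s × 9.87356×10^-13 s = 0.2829 mm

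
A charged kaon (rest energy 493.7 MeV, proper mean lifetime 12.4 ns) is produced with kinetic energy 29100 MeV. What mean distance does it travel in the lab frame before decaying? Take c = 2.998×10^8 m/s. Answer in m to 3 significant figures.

γ = 1 + K/(m₀c²) = 1 + 29100/493.7 = 59.943
β = √(1 − 1/γ²) = 0.99986
Dilated lifetime: γτ₀ = 59.943 × 12.4 ns = 743.29 ns
d = βc·γτ₀ = 0.99986 × (2.998×10^8 m/s) × 7.4329×10^-7 s = 223 m

d ≈ 223 m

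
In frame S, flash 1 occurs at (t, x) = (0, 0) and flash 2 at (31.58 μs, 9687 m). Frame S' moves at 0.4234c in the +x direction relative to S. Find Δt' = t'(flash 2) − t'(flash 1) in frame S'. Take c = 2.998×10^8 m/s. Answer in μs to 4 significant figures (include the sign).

Δt' ≈ 19.76 μs

γ = 1/√(1 − 0.4234²) = 1.10382
Δt' = γ(Δt − vΔx/c²) = 1.10382 × (31.58 μs − 0.4234×9687 m / (2.998×10^8 m/s))
= 1.10382 × (17.8993 μs) = 19.76 μs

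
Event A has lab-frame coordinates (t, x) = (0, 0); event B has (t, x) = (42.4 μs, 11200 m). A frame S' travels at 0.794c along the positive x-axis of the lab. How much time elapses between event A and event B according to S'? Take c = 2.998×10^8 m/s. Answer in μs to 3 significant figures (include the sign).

Δt' ≈ 21.0 μs

γ = 1/√(1 − 0.794²) = 1.6450
Δt' = γ(Δt − vΔx/c²) = 1.6450 × (42.4 μs − 0.794×11200 m / (2.998×10^8 m/s))
= 1.6450 × (12.738 μs) = 21.0 μs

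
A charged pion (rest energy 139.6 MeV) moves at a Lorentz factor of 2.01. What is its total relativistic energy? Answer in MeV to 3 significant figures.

γ = 2.01 (given)
E = γm₀c² = 2.01 × 139.6 MeV = 281 MeV

E ≈ 281 MeV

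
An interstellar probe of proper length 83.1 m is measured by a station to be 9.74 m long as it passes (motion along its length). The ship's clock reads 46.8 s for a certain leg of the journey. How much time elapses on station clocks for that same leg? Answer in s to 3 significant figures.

Length contraction ⇒ γ = L₀/L = 83.1/9.74 = 8.5318
Time dilation: Δt = γτ₀ = 8.5318 × 46.8 s = 399 s

Δt ≈ 399 s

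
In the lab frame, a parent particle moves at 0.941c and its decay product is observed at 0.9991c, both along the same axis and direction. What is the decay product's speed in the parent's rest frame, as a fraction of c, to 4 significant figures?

Inverse velocity addition: u' = (u − v)/(1 − uv/c²)
= (0.9991 − 0.941)/(1 − 0.9991×0.941) = 0.05810/0.0598469 = 0.9708

u' ≈ 0.9708c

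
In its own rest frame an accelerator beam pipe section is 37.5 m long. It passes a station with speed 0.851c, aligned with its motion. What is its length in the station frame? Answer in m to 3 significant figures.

L ≈ 19.7 m

γ = 1/√(1 − 0.851²) = 1.9042
Length contraction: L = L₀/γ = 37.5/1.9042 = 19.7 m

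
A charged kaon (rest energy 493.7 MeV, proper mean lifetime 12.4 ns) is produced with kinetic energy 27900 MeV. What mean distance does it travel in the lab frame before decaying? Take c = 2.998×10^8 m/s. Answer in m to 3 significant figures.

d ≈ 214 m

γ = 1 + K/(m₀c²) = 1 + 27900/493.7 = 57.512
β = √(1 − 1/γ²) = 0.99985
Dilated lifetime: γτ₀ = 57.512 × 12.4 ns = 713.15 ns
d = βc·γτ₀ = 0.99985 × (2.998×10^8 m/s) × 7.1315×10^-7 s = 214 m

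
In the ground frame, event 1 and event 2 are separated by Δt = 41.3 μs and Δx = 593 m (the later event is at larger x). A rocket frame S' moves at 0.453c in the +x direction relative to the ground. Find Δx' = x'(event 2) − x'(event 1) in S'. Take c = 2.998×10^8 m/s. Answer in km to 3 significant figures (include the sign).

γ = 1/√(1 − 0.453²) = 1.1217
Δx' = γ(Δx − vΔt) = 1.1217 × (593 m − 0.453×(2.998×10^8 m/s)×41.3×10^-6 s)
= 1.1217 × (-5015.9 m) = -5.63 km

Δx' ≈ -5.63 km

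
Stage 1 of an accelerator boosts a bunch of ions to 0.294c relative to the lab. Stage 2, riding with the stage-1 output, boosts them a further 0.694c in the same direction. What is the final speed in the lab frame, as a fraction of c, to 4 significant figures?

Compose boost 2: (0.694 + 0.294)/(1 + 0.694×0.294) = 0.9880/1.20404 = 0.8206

u ≈ 0.8206c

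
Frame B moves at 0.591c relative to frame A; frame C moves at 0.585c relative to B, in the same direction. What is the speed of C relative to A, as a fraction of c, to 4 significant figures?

Compose boost 2: (0.585 + 0.591)/(1 + 0.585×0.591) = 1.176/1.34573 = 0.8739

u ≈ 0.8739c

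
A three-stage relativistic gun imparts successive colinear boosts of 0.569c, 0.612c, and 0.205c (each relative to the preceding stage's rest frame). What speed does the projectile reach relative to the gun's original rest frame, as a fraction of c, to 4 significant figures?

Compose boost 2: (0.612 + 0.569)/(1 + 0.612×0.569) = 1.181/1.34823 = 0.875965
Compose boost 3: (0.205 + 0.875965)/(1 + 0.205×0.875965) = 1.08096/1.17957 = 0.9164

u ≈ 0.9164c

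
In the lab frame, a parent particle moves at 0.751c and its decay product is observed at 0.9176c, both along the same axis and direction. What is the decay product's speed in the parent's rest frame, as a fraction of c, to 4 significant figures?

Inverse velocity addition: u' = (u − v)/(1 − uv/c²)
= (0.9176 − 0.751)/(1 − 0.9176×0.751) = 0.1666/0.310882 = 0.5359

u' ≈ 0.5359c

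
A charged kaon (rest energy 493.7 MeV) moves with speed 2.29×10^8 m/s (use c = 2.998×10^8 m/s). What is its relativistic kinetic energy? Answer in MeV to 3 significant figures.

K ≈ 271 MeV

β = v/c = 2.29×10^8 / 2.998×10^8 = 0.76384
γ = 1/√(1 − 0.76384²) = 1.5494
K = (γ − 1)m₀c² = (1.5494 − 1) × 493.7 MeV = 0.54942 × 493.7 MeV = 271 MeV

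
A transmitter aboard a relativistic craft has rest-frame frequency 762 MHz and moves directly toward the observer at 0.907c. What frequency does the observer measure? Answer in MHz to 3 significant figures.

f_obs ≈ 3450 MHz

Relativistic Doppler: f_obs = f_src √((1+β)/(1−β))
= 762 × √(1.9070/0.093000) = 762 × 4.5283 = 3450 MHz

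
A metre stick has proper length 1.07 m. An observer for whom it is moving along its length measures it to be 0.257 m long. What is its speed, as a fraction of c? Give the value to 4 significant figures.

γ = L₀/L = 1.07/0.257 = 4.16342
β = √(1 − 1/γ²) = 0.9707

β ≈ 0.9707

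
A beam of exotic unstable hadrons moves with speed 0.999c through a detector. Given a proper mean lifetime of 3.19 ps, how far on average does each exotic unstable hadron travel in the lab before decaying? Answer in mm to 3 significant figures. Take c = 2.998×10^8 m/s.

d ≈ 21.4 mm

γ = 1/√(1 − 0.999²) = 22.366
Dilated lifetime: Δt = γτ₀ = 22.366 × 3.19 ps = 71.348 ps
d = vΔt = 0.999c × 71.348 ps = 2.9950×10^8 m/s × 7.1348×10^-11 s = 21.4 mm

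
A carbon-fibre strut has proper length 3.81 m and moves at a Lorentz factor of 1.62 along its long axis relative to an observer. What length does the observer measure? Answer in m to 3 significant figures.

γ = 1.62 (given)
Length contraction: L = L₀/γ = 3.81/1.62 = 2.35 m

L ≈ 2.35 m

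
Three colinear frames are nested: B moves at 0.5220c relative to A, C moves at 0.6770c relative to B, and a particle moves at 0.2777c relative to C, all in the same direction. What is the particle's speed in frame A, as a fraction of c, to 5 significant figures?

u ≈ 0.93387c

Compose boost 2: (0.6770 + 0.5220)/(1 + 0.6770×0.5220) = 1.1990/1.353394 = 0.8859209
Compose boost 3: (0.2777 + 0.8859209)/(1 + 0.2777×0.8859209) = 1.163621/1.246020 = 0.93387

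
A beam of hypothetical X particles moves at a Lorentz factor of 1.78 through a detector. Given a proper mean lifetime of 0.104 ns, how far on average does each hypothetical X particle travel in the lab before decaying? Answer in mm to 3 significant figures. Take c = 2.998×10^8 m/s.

d ≈ 45.9 mm

β = √(1 − 1/γ²) = √(1 − 1/1.78²) = 0.82727
Dilated lifetime: Δt = γτ₀ = 1.78 × 0.104 ns = 0.18512 ns
d = vΔt = 0.82727c × 0.18512 ns = 2.4802×10^8 m/s × 1.8512×10^-10 s = 45.9 mm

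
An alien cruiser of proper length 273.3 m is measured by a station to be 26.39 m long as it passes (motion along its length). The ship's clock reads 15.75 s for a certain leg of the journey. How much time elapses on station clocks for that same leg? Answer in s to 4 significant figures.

Δt ≈ 163.1 s

Length contraction ⇒ γ = L₀/L = 273.3/26.39 = 10.3562
Time dilation: Δt = γτ₀ = 10.3562 × 15.75 s = 163.1 s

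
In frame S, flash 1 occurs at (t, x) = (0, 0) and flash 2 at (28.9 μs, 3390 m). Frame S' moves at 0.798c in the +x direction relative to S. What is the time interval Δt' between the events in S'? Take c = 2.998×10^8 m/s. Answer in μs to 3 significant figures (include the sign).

Δt' ≈ 33.0 μs

γ = 1/√(1 − 0.798²) = 1.6593
Δt' = γ(Δt − vΔx/c²) = 1.6593 × (28.9 μs − 0.798×3390 m / (2.998×10^8 m/s))
= 1.6593 × (19.877 μs) = 33.0 μs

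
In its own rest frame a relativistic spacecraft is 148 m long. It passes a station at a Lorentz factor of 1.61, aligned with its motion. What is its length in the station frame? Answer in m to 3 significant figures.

L ≈ 91.9 m

γ = 1.61 (given)
Length contraction: L = L₀/γ = 148/1.61 = 91.9 m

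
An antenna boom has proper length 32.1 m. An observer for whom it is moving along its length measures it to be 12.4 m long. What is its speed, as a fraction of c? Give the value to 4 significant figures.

γ = L₀/L = 32.1/12.4 = 2.58871
β = √(1 − 1/γ²) = 0.9224

β ≈ 0.9224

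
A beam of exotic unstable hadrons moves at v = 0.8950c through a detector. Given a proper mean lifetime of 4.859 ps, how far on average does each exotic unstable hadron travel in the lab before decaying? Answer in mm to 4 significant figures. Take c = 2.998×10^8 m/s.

d ≈ 2.923 mm

γ = 1/√(1 − 0.8950²) = 2.24182
Dilated lifetime: Δt = γτ₀ = 2.24182 × 4.859 ps = 10.8930 ps
d = vΔt = 0.8950c × 10.8930 ps = 2.68321×10^8 m/s × 1.08930×10^-11 s = 2.923 mm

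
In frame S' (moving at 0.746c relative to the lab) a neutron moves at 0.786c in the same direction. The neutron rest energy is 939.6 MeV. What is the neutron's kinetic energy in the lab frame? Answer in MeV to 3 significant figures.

K ≈ 2680 MeV

u_lab = (0.786 + 0.746)/(1 + 0.786×0.746) = 0.965735
γ = 1/√(1 − 0.965735²) = 3.8531
K = (γ − 1)m₀c² = (3.8531 − 1) × 939.6 = 2.8531 × 939.6 = 2680 MeV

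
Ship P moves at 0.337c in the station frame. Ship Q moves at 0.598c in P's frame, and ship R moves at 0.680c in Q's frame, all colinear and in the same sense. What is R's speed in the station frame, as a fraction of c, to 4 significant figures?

Compose boost 2: (0.598 + 0.337)/(1 + 0.598×0.337) = 0.9350/1.20153 = 0.778177
Compose boost 3: (0.680 + 0.778177)/(1 + 0.680×0.778177) = 1.45818/1.52916 = 0.9536

u ≈ 0.9536c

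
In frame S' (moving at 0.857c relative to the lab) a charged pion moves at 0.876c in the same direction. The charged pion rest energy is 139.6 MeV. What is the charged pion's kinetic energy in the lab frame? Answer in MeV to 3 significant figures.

K ≈ 844 MeV

u_lab = (0.876 + 0.857)/(1 + 0.876×0.857) = 0.989872
γ = 1/√(1 − 0.989872²) = 7.0440
K = (γ − 1)m₀c² = (7.0440 − 1) × 139.6 = 6.0440 × 139.6 = 844 MeV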